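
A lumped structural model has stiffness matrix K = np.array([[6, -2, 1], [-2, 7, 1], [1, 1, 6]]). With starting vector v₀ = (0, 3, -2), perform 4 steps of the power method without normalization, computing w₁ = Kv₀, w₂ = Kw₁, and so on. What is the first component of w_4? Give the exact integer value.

w1 = Kv₀ = (-8, 19, -9)
w2 = Kw1 = (-95, 140, -43)
w3 = Kw2 = (-893, 1127, -213)
w4 = Kw3 = (-7825, 9462, -1044)
The requested component of w4 is -7825.

-7825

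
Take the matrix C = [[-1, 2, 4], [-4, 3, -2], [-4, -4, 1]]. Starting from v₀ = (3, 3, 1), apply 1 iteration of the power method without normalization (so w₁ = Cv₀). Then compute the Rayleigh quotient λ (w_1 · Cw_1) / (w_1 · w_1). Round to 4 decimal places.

λ ≈ -0.1078

w1 = Cv₀ = (7, -5, -23)
Cw1 = (-109, 3, -31)
w1·Cw1 = 7·(-109) + (-5)·3 + (-23)·(-31) = -65; w1·w1 = 7·7 + (-5)·(-5) + (-23)·(-23) = 603
λ ≈ -65/603 = -0.1078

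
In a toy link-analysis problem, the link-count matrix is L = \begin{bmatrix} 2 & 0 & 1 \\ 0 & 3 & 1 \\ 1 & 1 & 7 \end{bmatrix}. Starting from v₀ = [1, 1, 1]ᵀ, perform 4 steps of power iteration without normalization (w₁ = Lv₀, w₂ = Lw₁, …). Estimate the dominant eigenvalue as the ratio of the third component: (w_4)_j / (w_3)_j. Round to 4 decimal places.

7.4430

w1 = Lv₀ = (2·1 + 0·1 + 1·1; 0·1 + 3·1 + 1·1; 1·1 + 1·1 + 7·1) = (3, 4, 9)
w2 = Lw1 = (2·3 + 0·4 + 1·9; 0·3 + 3·4 + 1·9; 1·3 + 1·4 + 7·9) = (15, 21, 70)
w3 = Lw2 = (100, 133, 526)
w4 = Lw3 = (726, 925, 3915)
Ratio at component: 3915 / 526 = 7.4430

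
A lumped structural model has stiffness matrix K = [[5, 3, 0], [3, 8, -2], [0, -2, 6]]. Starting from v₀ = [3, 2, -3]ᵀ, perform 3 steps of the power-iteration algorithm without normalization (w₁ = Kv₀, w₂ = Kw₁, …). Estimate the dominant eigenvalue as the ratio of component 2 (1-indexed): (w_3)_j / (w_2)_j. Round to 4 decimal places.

10.7662

w1 = Kv₀ = (5·3 + 3·2 + 0·(-3); 3·3 + 8·2 + (-2)·(-3); 0·3 + (-2)·2 + 6·(-3)) = (21, 31, -22)
w2 = Kw1 = (5·21 + 3·31 + 0·(-22); 3·21 + 8·31 + (-2)·(-22); 0·21 + (-2)·31 + 6·(-22)) = (198, 355, -194)
w3 = Kw2 = (2055, 3822, -1874)
Ratio at component: 3822 / 355 = 10.7662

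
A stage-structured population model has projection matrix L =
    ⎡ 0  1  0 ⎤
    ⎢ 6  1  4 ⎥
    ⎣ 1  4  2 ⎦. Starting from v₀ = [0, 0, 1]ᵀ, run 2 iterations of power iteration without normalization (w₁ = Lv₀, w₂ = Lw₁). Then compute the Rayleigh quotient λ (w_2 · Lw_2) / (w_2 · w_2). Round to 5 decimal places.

w1 = Lv₀ = (0, 4, 2)
w2 = Lw1 = (4, 12, 20)
Lw2 = (12, 116, 92)
w2·Lw2 = 4·12 + 12·116 + 20·92 = 3280; w2·w2 = 4·4 + 12·12 + 20·20 = 560
λ ≈ 3280/560 = 5.85714

5.85714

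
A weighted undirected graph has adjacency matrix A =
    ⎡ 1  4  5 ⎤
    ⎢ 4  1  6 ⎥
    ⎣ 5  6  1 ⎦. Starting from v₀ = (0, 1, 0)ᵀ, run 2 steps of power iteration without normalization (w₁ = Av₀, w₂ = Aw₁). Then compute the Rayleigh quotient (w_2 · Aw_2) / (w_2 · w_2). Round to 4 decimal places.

λ ≈ 10.2143

w1 = Av₀ = (1·0 + 4·1 + 5·0; 4·0 + 1·1 + 6·0; 5·0 + 6·1 + 1·0) = (4, 1, 6)
w2 = Aw1 = (1·4 + 4·1 + 5·6; 4·4 + 1·1 + 6·6; 5·4 + 6·1 + 1·6) = (38, 53, 32)
Aw2 = (410, 397, 540)
w2·Aw2 = 38·410 + 53·397 + 32·540 = 53901; w2·w2 = 38·38 + 53·53 + 32·32 = 5277
λ ≈ 53901/5277 = 10.2143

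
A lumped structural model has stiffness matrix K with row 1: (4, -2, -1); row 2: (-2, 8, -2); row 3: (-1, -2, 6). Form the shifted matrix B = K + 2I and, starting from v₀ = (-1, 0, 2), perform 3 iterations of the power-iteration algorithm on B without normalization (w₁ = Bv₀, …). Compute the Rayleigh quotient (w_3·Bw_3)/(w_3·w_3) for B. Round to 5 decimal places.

B = K + 2I has rows (6, -2, -1); (-2, 10, -2); (-1, -2, 8)
w1 = Bv₀ = (6·(-1) + (-2)·0 + (-1)·2; (-2)·(-1) + 10·0 + (-2)·2; (-1)·(-1) + (-2)·0 + 8·2) = (-8, -2, 17)
w2 = Bw1 = (6·(-8) + (-2)·(-2) + (-1)·17; (-2)·(-8) + 10·(-2) + (-2)·17; (-1)·(-8) + (-2)·(-2) + 8·17) = (-61, -38, 148)
w3 = Bw2 = (-438, -554, 1321)
Bw3 = (-2841, -7306, 12114)
w3·Bw3 = 21294476; w3·w3 = 2243801; μ ≈ 21294476/2243801 = 9.49036

μ ≈ 9.49036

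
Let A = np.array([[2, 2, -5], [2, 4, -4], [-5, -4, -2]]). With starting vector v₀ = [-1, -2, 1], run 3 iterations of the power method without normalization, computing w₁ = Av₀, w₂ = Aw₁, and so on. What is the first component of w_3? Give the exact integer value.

-899

w1 = Av₀ = (-11, -14, 11)
w2 = Aw1 = (-105, -122, 89)
w3 = Aw2 = (-899, -1054, 835)
The requested component of w3 is -899.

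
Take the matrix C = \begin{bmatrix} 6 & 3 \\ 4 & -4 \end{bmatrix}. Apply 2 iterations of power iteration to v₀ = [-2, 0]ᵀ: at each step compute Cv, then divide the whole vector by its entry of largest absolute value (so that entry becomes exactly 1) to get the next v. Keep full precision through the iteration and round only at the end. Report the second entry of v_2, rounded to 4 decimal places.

0.1667

Cv0 = (-12.00000, -8.00000); divide by -12.00000 → v1 = (1.00000, 0.66667)
Cv1 = (8.00000, 1.33333); divide by 8.00000 → v2 = (1.00000, 0.16667)
Requested entry of v2: -16/-96 = 0.1667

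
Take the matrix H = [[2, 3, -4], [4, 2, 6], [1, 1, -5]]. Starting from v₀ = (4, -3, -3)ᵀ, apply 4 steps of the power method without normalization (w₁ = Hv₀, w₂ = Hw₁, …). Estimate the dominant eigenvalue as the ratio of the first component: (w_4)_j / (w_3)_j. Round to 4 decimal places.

λ ≈ -3.8504

w1 = Hv₀ = (2·4 + 3·(-3) + (-4)·(-3); 4·4 + 2·(-3) + 6·(-3); 1·4 + 1·(-3) + (-5)·(-3)) = (11, -8, 16)
w2 = Hw1 = (2·11 + 3·(-8) + (-4)·16; 4·11 + 2·(-8) + 6·16; 1·11 + 1·(-8) + (-5)·16) = (-66, 124, -77)
w3 = Hw2 = (548, -478, 443)
w4 = Hw3 = (-2110, 3894, -2145)
Ratio at component: -2110 / 548 = -3.8504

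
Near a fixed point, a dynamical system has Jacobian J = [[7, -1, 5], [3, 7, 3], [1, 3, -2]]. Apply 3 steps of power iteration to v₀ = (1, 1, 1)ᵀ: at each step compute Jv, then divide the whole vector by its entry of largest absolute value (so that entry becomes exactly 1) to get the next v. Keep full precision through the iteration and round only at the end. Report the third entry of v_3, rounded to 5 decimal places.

Jv0 = (11.000000, 13.000000, 2.000000); divide by 13.000000 → v1 = (0.846154, 1.000000, 0.153846)
Jv1 = (5.692308, 10.000000, 3.538462); divide by 10.000000 → v2 = (0.569231, 1.000000, 0.353846)
Jv2 = (4.753846, 9.769231, 2.861538); divide by 9.769231 → v3 = (0.486614, 1.000000, 0.292913)
Requested entry of v3: 372/1270 = 0.29291

0.29291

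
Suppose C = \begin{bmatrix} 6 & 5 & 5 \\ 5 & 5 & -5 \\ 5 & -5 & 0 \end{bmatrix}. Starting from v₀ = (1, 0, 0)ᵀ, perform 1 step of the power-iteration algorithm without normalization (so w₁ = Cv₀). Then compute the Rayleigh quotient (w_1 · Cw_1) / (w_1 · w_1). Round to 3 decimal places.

w1 = Cv₀ = (6, 5, 5)
Cw1 = (86, 30, 5)
w1·Cw1 = 6·86 + 5·30 + 5·5 = 691; w1·w1 = 6·6 + 5·5 + 5·5 = 86
λ ≈ 691/86 = 8.035

8.035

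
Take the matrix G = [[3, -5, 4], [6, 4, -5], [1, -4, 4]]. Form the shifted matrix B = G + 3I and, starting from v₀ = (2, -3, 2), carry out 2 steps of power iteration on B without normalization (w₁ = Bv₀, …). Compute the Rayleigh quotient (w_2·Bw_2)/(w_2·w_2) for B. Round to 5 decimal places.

9.25648

B = G + 3I has rows (6, -5, 4); (6, 7, -5); (1, -4, 7)
w1 = Bv₀ = (35, -19, 28)
w2 = Bw1 = (417, -63, 307)
Bw2 = (4045, 526, 2818)
w2·Bw2 = 2518753; w2·w2 = 272107; μ ≈ 2518753/272107 = 9.25648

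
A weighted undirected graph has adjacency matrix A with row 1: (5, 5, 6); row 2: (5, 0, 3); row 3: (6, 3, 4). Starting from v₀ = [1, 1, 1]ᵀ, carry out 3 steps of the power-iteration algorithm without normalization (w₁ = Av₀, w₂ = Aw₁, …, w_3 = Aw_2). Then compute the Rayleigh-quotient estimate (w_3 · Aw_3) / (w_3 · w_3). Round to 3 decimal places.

λ ≈ 13.040

w1 = Av₀ = (5·1 + 5·1 + 6·1; 5·1 + 0·1 + 3·1; 6·1 + 3·1 + 4·1) = (16, 8, 13)
w2 = Aw1 = (5·16 + 5·8 + 6·13; 5·16 + 0·8 + 3·13; 6·16 + 3·8 + 4·13) = (198, 119, 172)
w3 = Aw2 = (2617, 1506, 2233)
Aw3 = (34013, 19784, 29152)
w3·Aw3 = 2617·34013 + 1506·19784 + 2233·29152 = 183903141; w3·w3 = 2617·2617 + 1506·1506 + 2233·2233 = 14103014
λ ≈ 183903141/14103014 = 13.040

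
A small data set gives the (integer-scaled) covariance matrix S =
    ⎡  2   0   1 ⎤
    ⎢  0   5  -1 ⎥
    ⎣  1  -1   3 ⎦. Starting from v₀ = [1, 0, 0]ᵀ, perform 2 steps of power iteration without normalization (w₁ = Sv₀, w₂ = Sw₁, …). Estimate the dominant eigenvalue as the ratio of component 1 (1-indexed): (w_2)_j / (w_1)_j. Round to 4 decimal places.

λ ≈ 2.5000

w1 = Sv₀ = (2·1 + 0·0 + 1·0; 0·1 + 5·0 + (-1)·0; 1·1 + (-1)·0 + 3·0) = (2, 0, 1)
w2 = Sw1 = (2·2 + 0·0 + 1·1; 0·2 + 5·0 + (-1)·1; 1·2 + (-1)·0 + 3·1) = (5, -1, 5)
Ratio at component: 5 / 2 = 2.5000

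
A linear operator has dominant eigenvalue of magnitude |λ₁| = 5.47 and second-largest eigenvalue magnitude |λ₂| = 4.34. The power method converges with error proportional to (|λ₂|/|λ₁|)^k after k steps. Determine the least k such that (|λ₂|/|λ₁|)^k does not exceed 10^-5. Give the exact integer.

50

|λ₂/λ₁| = 4.34/5.47 = 0.79342
Need k ≥ ln(10^-5) / ln(0.79342) = -11.5129 / -0.2314 ≈ 49.752
Smallest integer k satisfying the bound: 50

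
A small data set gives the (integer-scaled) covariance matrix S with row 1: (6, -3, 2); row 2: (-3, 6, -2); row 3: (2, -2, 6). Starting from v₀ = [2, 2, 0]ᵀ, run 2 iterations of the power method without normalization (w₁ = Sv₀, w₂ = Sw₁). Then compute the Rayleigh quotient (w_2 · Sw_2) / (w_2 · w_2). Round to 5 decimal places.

3.00000

w1 = Sv₀ = (6·2 + (-3)·2 + 2·0; (-3)·2 + 6·2 + (-2)·0; 2·2 + (-2)·2 + 6·0) = (6, 6, 0)
w2 = Sw1 = (6·6 + (-3)·6 + 2·0; (-3)·6 + 6·6 + (-2)·0; 2·6 + (-2)·6 + 6·0) = (18, 18, 0)
Sw2 = (54, 54, 0)
w2·Sw2 = 18·54 + 18·54 + 0·0 = 1944; w2·w2 = 18·18 + 18·18 + 0·0 = 648
λ ≈ 1944/648 = 3.00000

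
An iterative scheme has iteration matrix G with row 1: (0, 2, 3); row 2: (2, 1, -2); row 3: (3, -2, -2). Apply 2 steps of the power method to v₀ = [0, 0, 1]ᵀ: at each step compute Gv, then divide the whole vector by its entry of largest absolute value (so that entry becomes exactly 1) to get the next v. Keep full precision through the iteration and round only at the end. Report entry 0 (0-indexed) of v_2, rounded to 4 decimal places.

Gv0 = (3.00000, -2.00000, -2.00000); divide by 3.00000 → v1 = (1.00000, -0.66667, -0.66667)
Gv1 = (-3.33333, 2.66667, 5.66667); divide by 5.66667 → v2 = (-0.58824, 0.47059, 1.00000)
Requested entry of v2: -10/17 = -0.5882

-0.5882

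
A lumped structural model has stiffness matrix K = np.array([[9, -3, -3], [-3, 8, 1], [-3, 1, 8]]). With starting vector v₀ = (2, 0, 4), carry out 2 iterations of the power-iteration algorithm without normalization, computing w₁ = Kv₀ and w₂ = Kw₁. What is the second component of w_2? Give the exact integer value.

w1 = Kv₀ = (6, -2, 26)
w2 = Kw1 = (-18, -8, 188)
The requested component of w2 is -8.

-8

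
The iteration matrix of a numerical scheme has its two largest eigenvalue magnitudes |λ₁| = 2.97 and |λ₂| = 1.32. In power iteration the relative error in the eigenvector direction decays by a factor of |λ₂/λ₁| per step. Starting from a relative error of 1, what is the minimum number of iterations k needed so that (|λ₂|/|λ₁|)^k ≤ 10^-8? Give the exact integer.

|λ₂/λ₁| = 1.32/2.97 = 0.44444
Need k ≥ ln(10^-8) / ln(0.44444) = -18.4207 / -0.8109 ≈ 22.715
Smallest integer k satisfying the bound: 23

23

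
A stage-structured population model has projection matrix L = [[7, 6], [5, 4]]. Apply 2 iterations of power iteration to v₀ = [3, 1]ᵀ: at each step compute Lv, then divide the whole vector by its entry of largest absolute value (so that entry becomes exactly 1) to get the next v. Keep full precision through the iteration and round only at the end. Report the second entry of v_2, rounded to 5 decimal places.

0.69637

Lv0 = (27.000000, 19.000000); divide by 27.000000 → v1 = (1.000000, 0.703704)
Lv1 = (11.222222, 7.814815); divide by 11.222222 → v2 = (1.000000, 0.696370)
Requested entry of v2: 211/303 = 0.69637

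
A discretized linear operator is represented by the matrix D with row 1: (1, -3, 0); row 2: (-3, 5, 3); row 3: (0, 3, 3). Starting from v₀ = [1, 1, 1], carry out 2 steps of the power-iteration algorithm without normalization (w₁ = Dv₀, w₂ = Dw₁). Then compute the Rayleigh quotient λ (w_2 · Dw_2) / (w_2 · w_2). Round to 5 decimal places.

w1 = Dv₀ = (1·1 + (-3)·1 + 0·1; (-3)·1 + 5·1 + 3·1; 0·1 + 3·1 + 3·1) = (-2, 5, 6)
w2 = Dw1 = (1·(-2) + (-3)·5 + 0·6; (-3)·(-2) + 5·5 + 3·6; 0·(-2) + 3·5 + 3·6) = (-17, 49, 33)
Dw2 = (-164, 395, 246)
w2·Dw2 = (-17)·(-164) + 49·395 + 33·246 = 30261; w2·w2 = (-17)·(-17) + 49·49 + 33·33 = 3779
λ ≈ 30261/3779 = 8.00767

8.00767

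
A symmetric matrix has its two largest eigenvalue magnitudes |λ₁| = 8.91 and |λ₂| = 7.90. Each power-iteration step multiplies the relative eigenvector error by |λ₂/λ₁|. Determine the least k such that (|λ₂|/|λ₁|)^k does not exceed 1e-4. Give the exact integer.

77

|λ₂/λ₁| = 7.90/8.91 = 0.88664
Need k ≥ ln(1e-4) / ln(0.88664) = -9.2103 / -0.1203 ≈ 76.554
Smallest integer k satisfying the bound: 77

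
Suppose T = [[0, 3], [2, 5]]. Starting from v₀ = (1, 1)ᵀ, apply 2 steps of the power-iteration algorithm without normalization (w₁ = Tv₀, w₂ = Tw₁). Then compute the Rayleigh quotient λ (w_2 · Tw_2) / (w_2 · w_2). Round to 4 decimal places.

w1 = Tv₀ = (3, 7)
w2 = Tw1 = (21, 41)
Tw2 = (123, 247)
w2·Tw2 = 21·123 + 41·247 = 12710; w2·w2 = 21·21 + 41·41 = 2122
λ ≈ 12710/2122 = 5.9896

5.9896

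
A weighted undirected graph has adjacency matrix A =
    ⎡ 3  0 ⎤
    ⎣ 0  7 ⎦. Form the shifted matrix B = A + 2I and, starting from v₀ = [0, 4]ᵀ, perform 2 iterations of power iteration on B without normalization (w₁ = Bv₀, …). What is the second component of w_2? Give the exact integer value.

B = A + 2I has rows (5, 0); (0, 9)
w1 = Bv₀ = (5·0 + 0·4; 0·0 + 9·4) = (0, 36)
w2 = Bw1 = (5·0 + 0·36; 0·0 + 9·36) = (0, 324)
Requested component of w2: 324

324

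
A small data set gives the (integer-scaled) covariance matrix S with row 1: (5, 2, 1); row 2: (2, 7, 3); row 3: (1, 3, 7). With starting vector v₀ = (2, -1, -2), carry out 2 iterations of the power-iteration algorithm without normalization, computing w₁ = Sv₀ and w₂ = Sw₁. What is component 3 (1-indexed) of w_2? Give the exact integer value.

w1 = Sv₀ = (5·2 + 2·(-1) + 1·(-2); 2·2 + 7·(-1) + 3·(-2); 1·2 + 3·(-1) + 7·(-2)) = (6, -9, -15)
w2 = Sw1 = (5·6 + 2·(-9) + 1·(-15); 2·6 + 7·(-9) + 3·(-15); 1·6 + 3·(-9) + 7·(-15)) = (-3, -96, -126)
The requested component of w2 is -126.

-126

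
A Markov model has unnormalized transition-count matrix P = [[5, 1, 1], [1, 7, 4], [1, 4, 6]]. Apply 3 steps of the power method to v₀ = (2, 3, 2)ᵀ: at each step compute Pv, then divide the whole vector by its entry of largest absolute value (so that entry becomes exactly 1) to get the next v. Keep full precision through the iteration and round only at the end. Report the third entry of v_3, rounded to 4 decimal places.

Pv0 = (15.00000, 31.00000, 26.00000); divide by 31.00000 → v1 = (0.48387, 1.00000, 0.83871)
Pv1 = (4.25806, 10.83871, 9.51613); divide by 10.83871 → v2 = (0.39286, 1.00000, 0.87798)
Pv2 = (3.84226, 10.90476, 9.66071); divide by 10.90476 → v3 = (0.35235, 1.00000, 0.88592)
Requested entry of v3: 3246/3664 = 0.8859

0.8859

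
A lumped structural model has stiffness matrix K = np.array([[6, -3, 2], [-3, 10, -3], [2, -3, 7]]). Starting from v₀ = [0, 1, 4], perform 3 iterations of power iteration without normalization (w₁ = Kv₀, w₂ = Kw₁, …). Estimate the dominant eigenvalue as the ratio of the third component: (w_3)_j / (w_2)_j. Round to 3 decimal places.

λ ≈ 9.628

w1 = Kv₀ = (5, -2, 25)
w2 = Kw1 = (86, -110, 191)
w3 = Kw2 = (1228, -1931, 1839)
Ratio at component: 1839 / 191 = 9.628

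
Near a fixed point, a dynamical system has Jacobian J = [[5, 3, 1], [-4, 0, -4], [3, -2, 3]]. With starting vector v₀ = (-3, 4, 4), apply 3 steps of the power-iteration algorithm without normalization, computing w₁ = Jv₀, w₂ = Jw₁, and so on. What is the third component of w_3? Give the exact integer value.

w1 = Jv₀ = (5·(-3) + 3·4 + 1·4; (-4)·(-3) + 0·4 + (-4)·4; 3·(-3) + (-2)·4 + 3·4) = (1, -4, -5)
w2 = Jw1 = (5·1 + 3·(-4) + 1·(-5); (-4)·1 + 0·(-4) + (-4)·(-5); 3·1 + (-2)·(-4) + 3·(-5)) = (-12, 16, -4)
w3 = Jw2 = (-16, 64, -80)
The requested component of w3 is -80.

-80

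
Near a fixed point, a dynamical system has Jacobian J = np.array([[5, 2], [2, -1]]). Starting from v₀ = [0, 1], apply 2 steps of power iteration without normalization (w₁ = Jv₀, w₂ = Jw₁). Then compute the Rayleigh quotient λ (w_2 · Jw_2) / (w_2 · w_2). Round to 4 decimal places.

w1 = Jv₀ = (2, -1)
w2 = Jw1 = (8, 5)
Jw2 = (50, 11)
w2·Jw2 = 8·50 + 5·11 = 455; w2·w2 = 8·8 + 5·5 = 89
λ ≈ 455/89 = 5.1124

λ ≈ 5.1124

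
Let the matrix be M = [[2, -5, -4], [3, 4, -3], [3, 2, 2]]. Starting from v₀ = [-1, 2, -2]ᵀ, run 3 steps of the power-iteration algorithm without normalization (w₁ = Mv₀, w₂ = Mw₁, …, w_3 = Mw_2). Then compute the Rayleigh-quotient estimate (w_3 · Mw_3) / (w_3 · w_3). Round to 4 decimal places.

1.8056

w1 = Mv₀ = (2·(-1) + (-5)·2 + (-4)·(-2); 3·(-1) + 4·2 + (-3)·(-2); 3·(-1) + 2·2 + 2·(-2)) = (-4, 11, -3)
w2 = Mw1 = (2·(-4) + (-5)·11 + (-4)·(-3); 3·(-4) + 4·11 + (-3)·(-3); 3·(-4) + 2·11 + 2·(-3)) = (-51, 41, 4)
w3 = Mw2 = (-323, -1, -63)
Mw3 = (-389, -784, -1097)
w3·Mw3 = (-323)·(-389) + (-1)·(-784) + (-63)·(-1097) = 195542; w3·w3 = (-323)·(-323) + (-1)·(-1) + (-63)·(-63) = 108299
λ ≈ 195542/108299 = 1.8056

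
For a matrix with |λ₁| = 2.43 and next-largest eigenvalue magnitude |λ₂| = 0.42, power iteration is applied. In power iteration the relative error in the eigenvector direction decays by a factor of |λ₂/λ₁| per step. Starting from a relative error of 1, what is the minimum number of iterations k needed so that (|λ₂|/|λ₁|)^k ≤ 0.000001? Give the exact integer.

8

|λ₂/λ₁| = 0.42/2.43 = 0.17284
Need k ≥ ln(0.000001) / ln(0.17284) = -13.8155 / -1.7554 ≈ 7.870
Smallest integer k satisfying the bound: 8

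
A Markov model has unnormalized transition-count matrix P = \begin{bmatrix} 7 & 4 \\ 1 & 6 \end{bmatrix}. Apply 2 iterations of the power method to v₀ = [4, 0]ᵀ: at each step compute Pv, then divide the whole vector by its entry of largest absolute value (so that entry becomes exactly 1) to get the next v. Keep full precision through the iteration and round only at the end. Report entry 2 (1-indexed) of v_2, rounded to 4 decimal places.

Pv0 = (28.00000, 4.00000); divide by 28.00000 → v1 = (1.00000, 0.14286)
Pv1 = (7.57143, 1.85714); divide by 7.57143 → v2 = (1.00000, 0.24528)
Requested entry of v2: 52/212 = 0.2453

0.2453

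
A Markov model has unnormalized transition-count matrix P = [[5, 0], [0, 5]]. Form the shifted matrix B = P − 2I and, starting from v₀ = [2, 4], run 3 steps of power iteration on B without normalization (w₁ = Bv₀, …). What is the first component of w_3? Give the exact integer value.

54

B = P − 2I has rows (3, 0); (0, 3)
w1 = Bv₀ = (6, 12)
w2 = Bw1 = (18, 36)
w3 = Bw2 = (54, 108)
Requested component of w3: 54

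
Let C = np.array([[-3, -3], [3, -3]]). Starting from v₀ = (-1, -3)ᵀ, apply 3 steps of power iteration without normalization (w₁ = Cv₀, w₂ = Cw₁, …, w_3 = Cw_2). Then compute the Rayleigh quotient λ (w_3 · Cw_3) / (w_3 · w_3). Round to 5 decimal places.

λ ≈ -3.00000

w1 = Cv₀ = ((-3)·(-1) + (-3)·(-3); 3·(-1) + (-3)·(-3)) = (12, 6)
w2 = Cw1 = ((-3)·12 + (-3)·6; 3·12 + (-3)·6) = (-54, 18)
w3 = Cw2 = (108, -216)
Cw3 = (324, 972)
w3·Cw3 = 108·324 + (-216)·972 = -174960; w3·w3 = 108·108 + (-216)·(-216) = 58320
λ ≈ -174960/58320 = -3.00000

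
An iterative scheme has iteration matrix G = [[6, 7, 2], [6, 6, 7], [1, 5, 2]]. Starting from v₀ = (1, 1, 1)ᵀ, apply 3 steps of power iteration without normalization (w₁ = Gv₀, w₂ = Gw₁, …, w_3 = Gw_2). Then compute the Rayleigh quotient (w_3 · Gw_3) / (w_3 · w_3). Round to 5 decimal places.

w1 = Gv₀ = (6·1 + 7·1 + 2·1; 6·1 + 6·1 + 7·1; 1·1 + 5·1 + 2·1) = (15, 19, 8)
w2 = Gw1 = (6·15 + 7·19 + 2·8; 6·15 + 6·19 + 7·8; 1·15 + 5·19 + 2·8) = (239, 260, 126)
w3 = Gw2 = (3506, 3876, 1791)
Gw3 = (51750, 56829, 26468)
w3·Gw3 = 3506·51750 + 3876·56829 + 1791·26468 = 449108892; w3·w3 = 3506·3506 + 3876·3876 + 1791·1791 = 30523093
λ ≈ 449108892/30523093 = 14.71374

14.71374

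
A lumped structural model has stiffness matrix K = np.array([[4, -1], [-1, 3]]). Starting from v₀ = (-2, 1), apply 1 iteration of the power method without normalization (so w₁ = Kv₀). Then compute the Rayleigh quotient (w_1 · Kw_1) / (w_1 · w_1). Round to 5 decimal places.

w1 = Kv₀ = (4·(-2) + (-1)·1; (-1)·(-2) + 3·1) = (-9, 5)
Kw1 = (-41, 24)
w1·Kw1 = (-9)·(-41) + 5·24 = 489; w1·w1 = (-9)·(-9) + 5·5 = 106
λ ≈ 489/106 = 4.61321

λ ≈ 4.61321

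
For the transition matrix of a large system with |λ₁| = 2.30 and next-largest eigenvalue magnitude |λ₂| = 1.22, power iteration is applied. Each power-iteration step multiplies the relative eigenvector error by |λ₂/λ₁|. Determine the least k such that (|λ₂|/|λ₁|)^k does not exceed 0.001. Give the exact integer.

11

|λ₂/λ₁| = 1.22/2.30 = 0.53043
Need k ≥ ln(0.001) / ln(0.53043) = -6.9078 / -0.6341 ≈ 10.895
Smallest integer k satisfying the bound: 11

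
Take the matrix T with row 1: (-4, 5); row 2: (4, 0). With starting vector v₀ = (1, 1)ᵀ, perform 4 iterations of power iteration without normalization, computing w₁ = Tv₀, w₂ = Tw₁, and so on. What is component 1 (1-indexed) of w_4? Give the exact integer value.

496

w1 = Tv₀ = ((-4)·1 + 5·1; 4·1 + 0·1) = (1, 4)
w2 = Tw1 = ((-4)·1 + 5·4; 4·1 + 0·4) = (16, 4)
w3 = Tw2 = (-44, 64)
w4 = Tw3 = (496, -176)
The requested component of w4 is 496.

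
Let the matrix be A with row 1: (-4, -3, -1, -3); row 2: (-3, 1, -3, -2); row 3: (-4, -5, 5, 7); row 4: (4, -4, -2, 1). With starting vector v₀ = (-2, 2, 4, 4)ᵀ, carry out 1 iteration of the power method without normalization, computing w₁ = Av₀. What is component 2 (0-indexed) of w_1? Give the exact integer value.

46

w1 = Av₀ = (-14, -12, 46, -20)
The requested component of w1 is 46.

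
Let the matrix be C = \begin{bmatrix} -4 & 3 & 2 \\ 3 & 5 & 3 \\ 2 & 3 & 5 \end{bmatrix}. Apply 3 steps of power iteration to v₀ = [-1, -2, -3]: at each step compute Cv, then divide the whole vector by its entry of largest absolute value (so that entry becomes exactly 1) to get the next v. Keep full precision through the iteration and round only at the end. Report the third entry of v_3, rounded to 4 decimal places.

Cv0 = (-8.00000, -22.00000, -23.00000); divide by -23.00000 → v1 = (0.34783, 0.95652, 1.00000)
Cv1 = (3.47826, 8.82609, 8.56522); divide by 8.82609 → v2 = (0.39409, 1.00000, 0.97044)
Cv2 = (3.36453, 9.09360, 8.64039); divide by 9.09360 → v3 = (0.36999, 1.00000, 0.95016)
Requested entry of v3: -1754/-1846 = 0.9502

0.9502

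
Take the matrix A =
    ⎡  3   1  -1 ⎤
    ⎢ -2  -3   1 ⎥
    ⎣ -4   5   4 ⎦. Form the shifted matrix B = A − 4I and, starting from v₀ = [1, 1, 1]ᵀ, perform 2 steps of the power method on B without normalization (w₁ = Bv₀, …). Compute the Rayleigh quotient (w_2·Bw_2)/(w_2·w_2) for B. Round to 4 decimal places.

B = A − 4I has rows (-1, 1, -1); (-2, -7, 1); (-4, 5, 0)
w1 = Bv₀ = (-1, -8, 1)
w2 = Bw1 = (-8, 59, -36)
Bw2 = (103, -433, 327)
w2·Bw2 = -38143; w2·w2 = 4841; μ ≈ -38143/4841 = -7.8792

-7.8792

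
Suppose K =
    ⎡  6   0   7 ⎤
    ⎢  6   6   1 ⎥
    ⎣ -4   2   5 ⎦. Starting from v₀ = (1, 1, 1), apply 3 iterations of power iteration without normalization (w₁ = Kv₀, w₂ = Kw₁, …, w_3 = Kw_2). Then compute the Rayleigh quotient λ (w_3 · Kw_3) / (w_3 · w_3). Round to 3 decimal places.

7.485

w1 = Kv₀ = (6·1 + 0·1 + 7·1; 6·1 + 6·1 + 1·1; (-4)·1 + 2·1 + 5·1) = (13, 13, 3)
w2 = Kw1 = (6·13 + 0·13 + 7·3; 6·13 + 6·13 + 1·3; (-4)·13 + 2·13 + 5·3) = (99, 159, -11)
w3 = Kw2 = (517, 1537, -133)
Kw3 = (2171, 12191, 341)
w3·Kw3 = 517·2171 + 1537·12191 + (-133)·341 = 19814621; w3·w3 = 517·517 + 1537·1537 + (-133)·(-133) = 2647347
λ ≈ 19814621/2647347 = 7.485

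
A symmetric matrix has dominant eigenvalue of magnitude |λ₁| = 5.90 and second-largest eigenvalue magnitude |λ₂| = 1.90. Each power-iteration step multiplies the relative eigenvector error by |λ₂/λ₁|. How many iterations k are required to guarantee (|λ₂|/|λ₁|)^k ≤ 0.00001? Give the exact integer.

11

|λ₂/λ₁| = 1.90/5.90 = 0.32203
Need k ≥ ln(0.00001) / ln(0.32203) = -11.5129 / -1.1331 ≈ 10.161
Smallest integer k satisfying the bound: 11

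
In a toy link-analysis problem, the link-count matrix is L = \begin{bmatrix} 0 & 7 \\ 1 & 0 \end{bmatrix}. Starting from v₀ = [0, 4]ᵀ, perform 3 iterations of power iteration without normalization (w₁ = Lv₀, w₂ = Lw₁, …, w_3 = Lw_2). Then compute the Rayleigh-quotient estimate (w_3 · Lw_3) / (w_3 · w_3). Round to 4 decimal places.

0.0000

w1 = Lv₀ = (28, 0)
w2 = Lw1 = (0, 28)
w3 = Lw2 = (196, 0)
Lw3 = (0, 196)
w3·Lw3 = 196·0 + 0·196 = 0; w3·w3 = 196·196 + 0·0 = 38416
λ ≈ 0/38416 = 0.0000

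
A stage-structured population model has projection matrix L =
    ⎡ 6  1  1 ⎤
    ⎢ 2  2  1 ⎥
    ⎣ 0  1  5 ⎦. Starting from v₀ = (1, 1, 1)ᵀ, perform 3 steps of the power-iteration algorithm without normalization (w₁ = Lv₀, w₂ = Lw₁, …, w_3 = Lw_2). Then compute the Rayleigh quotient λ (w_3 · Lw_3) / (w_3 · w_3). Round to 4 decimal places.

w1 = Lv₀ = (8, 5, 6)
w2 = Lw1 = (59, 32, 35)
w3 = Lw2 = (421, 217, 207)
Lw3 = (2950, 1483, 1252)
w3·Lw3 = 421·2950 + 217·1483 + 207·1252 = 1822925; w3·w3 = 421·421 + 217·217 + 207·207 = 267179
λ ≈ 1822925/267179 = 6.8229

λ ≈ 6.8229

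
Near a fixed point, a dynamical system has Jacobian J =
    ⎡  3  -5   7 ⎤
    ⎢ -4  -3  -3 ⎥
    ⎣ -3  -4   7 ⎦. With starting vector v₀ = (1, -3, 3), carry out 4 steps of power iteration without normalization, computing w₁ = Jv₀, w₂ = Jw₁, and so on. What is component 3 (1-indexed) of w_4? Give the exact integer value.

-264

w1 = Jv₀ = (39, -4, 30)
w2 = Jw1 = (347, -234, 109)
w3 = Jw2 = (2974, -1013, 658)
w4 = Jw3 = (18593, -10831, -264)
The requested component of w4 is -264.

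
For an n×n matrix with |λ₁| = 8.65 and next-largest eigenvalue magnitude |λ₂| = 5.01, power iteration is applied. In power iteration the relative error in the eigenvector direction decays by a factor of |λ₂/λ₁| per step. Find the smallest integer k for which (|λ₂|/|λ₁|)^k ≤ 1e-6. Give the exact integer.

|λ₂/λ₁| = 5.01/8.65 = 0.57919
Need k ≥ ln(1e-6) / ln(0.57919) = -13.8155 / -0.5461 ≈ 25.297
Smallest integer k satisfying the bound: 26

26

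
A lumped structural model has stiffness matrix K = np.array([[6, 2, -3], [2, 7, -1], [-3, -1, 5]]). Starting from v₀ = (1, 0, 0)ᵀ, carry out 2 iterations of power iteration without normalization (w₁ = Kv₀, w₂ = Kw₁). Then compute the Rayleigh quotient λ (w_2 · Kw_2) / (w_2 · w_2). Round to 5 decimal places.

9.94448

w1 = Kv₀ = (6·1 + 2·0 + (-3)·0; 2·1 + 7·0 + (-1)·0; (-3)·1 + (-1)·0 + 5·0) = (6, 2, -3)
w2 = Kw1 = (6·6 + 2·2 + (-3)·(-3); 2·6 + 7·2 + (-1)·(-3); (-3)·6 + (-1)·2 + 5·(-3)) = (49, 29, -35)
Kw2 = (457, 336, -351)
w2·Kw2 = 49·457 + 29·336 + (-35)·(-351) = 44422; w2·w2 = 49·49 + 29·29 + (-35)·(-35) = 4467
λ ≈ 44422/4467 = 9.94448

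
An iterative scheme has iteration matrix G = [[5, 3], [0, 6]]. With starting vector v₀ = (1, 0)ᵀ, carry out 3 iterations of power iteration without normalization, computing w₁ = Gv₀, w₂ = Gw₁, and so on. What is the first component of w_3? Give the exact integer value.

w1 = Gv₀ = (5, 0)
w2 = Gw1 = (25, 0)
w3 = Gw2 = (125, 0)
The requested component of w3 is 125.

125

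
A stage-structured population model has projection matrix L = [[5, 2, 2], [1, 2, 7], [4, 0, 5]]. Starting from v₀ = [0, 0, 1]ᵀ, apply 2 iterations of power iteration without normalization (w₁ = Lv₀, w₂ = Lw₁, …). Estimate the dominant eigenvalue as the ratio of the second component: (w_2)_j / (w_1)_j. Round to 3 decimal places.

w1 = Lv₀ = (5·0 + 2·0 + 2·1; 1·0 + 2·0 + 7·1; 4·0 + 0·0 + 5·1) = (2, 7, 5)
w2 = Lw1 = (5·2 + 2·7 + 2·5; 1·2 + 2·7 + 7·5; 4·2 + 0·7 + 5·5) = (34, 51, 33)
Ratio at component: 51 / 7 = 7.286

7.286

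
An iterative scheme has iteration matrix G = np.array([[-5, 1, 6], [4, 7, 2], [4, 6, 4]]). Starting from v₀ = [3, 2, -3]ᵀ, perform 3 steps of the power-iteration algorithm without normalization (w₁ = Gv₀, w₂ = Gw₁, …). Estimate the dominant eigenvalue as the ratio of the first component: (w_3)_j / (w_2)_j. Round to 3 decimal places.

w1 = Gv₀ = ((-5)·3 + 1·2 + 6·(-3); 4·3 + 7·2 + 2·(-3); 4·3 + 6·2 + 4·(-3)) = (-31, 20, 12)
w2 = Gw1 = ((-5)·(-31) + 1·20 + 6·12; 4·(-31) + 7·20 + 2·12; 4·(-31) + 6·20 + 4·12) = (247, 40, 44)
w3 = Gw2 = (-931, 1356, 1404)
Ratio at component: -931 / 247 = -3.769

-3.769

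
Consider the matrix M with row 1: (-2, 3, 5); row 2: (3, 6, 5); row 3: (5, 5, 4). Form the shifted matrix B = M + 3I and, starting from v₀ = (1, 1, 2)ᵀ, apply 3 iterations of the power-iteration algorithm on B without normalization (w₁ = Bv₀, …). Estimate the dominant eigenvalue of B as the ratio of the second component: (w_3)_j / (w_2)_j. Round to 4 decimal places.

15.5000

B = M + 3I has rows (1, 3, 5); (3, 9, 5); (5, 5, 7)
w1 = Bv₀ = (1·1 + 3·1 + 5·2; 3·1 + 9·1 + 5·2; 5·1 + 5·1 + 7·2) = (14, 22, 24)
w2 = Bw1 = (1·14 + 3·22 + 5·24; 3·14 + 9·22 + 5·24; 5·14 + 5·22 + 7·24) = (200, 360, 348)
w3 = Bw2 = (3020, 5580, 5236)
Ratio: 5580/360 = 15.5000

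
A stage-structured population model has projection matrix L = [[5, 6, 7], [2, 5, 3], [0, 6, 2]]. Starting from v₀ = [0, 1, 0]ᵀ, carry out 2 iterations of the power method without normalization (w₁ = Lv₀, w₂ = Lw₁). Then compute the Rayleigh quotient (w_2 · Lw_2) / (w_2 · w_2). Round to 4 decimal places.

w1 = Lv₀ = (5·0 + 6·1 + 7·0; 2·0 + 5·1 + 3·0; 0·0 + 6·1 + 2·0) = (6, 5, 6)
w2 = Lw1 = (5·6 + 6·5 + 7·6; 2·6 + 5·5 + 3·6; 0·6 + 6·5 + 2·6) = (102, 55, 42)
Lw2 = (1134, 605, 414)
w2·Lw2 = 102·1134 + 55·605 + 42·414 = 166331; w2·w2 = 102·102 + 55·55 + 42·42 = 15193
λ ≈ 166331/15193 = 10.9479

λ ≈ 10.9479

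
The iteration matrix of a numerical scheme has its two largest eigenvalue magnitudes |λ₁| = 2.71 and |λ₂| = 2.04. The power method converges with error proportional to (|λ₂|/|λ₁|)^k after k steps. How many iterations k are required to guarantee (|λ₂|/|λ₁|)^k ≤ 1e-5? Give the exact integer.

41

|λ₂/λ₁| = 2.04/2.71 = 0.75277
Need k ≥ ln(1e-5) / ln(0.75277) = -11.5129 / -0.2840 ≈ 40.539
Smallest integer k satisfying the bound: 41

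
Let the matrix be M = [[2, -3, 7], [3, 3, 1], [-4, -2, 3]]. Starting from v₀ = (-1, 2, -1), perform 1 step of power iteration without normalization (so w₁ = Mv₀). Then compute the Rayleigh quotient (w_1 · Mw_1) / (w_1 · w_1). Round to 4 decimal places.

2.6471

w1 = Mv₀ = (2·(-1) + (-3)·2 + 7·(-1); 3·(-1) + 3·2 + 1·(-1); (-4)·(-1) + (-2)·2 + 3·(-1)) = (-15, 2, -3)
Mw1 = (-57, -42, 47)
w1·Mw1 = (-15)·(-57) + 2·(-42) + (-3)·47 = 630; w1·w1 = (-15)·(-15) + 2·2 + (-3)·(-3) = 238
λ ≈ 630/238 = 2.6471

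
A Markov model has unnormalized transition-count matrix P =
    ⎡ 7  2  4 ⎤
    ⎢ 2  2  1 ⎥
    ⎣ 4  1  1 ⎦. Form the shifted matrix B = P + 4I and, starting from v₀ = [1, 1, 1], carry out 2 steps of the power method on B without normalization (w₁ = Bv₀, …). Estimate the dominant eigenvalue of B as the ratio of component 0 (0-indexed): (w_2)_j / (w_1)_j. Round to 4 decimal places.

14.4118

B = P + 4I has rows (11, 2, 4); (2, 6, 1); (4, 1, 5)
w1 = Bv₀ = (11·1 + 2·1 + 4·1; 2·1 + 6·1 + 1·1; 4·1 + 1·1 + 5·1) = (17, 9, 10)
w2 = Bw1 = (11·17 + 2·9 + 4·10; 2·17 + 6·9 + 1·10; 4·17 + 1·9 + 5·10) = (245, 98, 127)
Ratio: 245/17 = 14.4118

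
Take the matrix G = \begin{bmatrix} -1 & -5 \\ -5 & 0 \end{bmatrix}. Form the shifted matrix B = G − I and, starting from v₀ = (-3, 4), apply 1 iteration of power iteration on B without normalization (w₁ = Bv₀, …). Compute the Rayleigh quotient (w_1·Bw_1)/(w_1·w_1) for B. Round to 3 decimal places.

μ ≈ 3.240

B = G − I has rows (-2, -5); (-5, -1)
w1 = Bv₀ = ((-2)·(-3) + (-5)·4; (-5)·(-3) + (-1)·4) = (-14, 11)
Bw1 = (-27, 59)
w1·Bw1 = 1027; w1·w1 = 317; μ ≈ 1027/317 = 3.240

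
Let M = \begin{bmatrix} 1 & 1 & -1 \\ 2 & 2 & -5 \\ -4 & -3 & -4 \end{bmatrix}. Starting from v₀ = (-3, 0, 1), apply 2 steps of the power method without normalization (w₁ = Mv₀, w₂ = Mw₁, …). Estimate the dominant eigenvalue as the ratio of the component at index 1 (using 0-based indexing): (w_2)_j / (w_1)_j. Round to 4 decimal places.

λ ≈ 6.3636

w1 = Mv₀ = (-4, -11, 8)
w2 = Mw1 = (-23, -70, 17)
Ratio at component: -70 / -11 = 6.3636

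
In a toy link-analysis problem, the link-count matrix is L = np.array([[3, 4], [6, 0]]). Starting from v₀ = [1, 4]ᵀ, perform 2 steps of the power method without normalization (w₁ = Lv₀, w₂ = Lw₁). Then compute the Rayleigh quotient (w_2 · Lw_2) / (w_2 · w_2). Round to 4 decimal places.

w1 = Lv₀ = (3·1 + 4·4; 6·1 + 0·4) = (19, 6)
w2 = Lw1 = (3·19 + 4·6; 6·19 + 0·6) = (81, 114)
Lw2 = (699, 486)
w2·Lw2 = 81·699 + 114·486 = 112023; w2·w2 = 81·81 + 114·114 = 19557
λ ≈ 112023/19557 = 5.7280

λ ≈ 5.7280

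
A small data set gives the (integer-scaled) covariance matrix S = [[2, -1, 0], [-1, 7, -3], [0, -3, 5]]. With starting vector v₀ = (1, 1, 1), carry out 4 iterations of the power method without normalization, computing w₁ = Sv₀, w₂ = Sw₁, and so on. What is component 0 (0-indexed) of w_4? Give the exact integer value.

w1 = Sv₀ = (1, 3, 2)
w2 = Sw1 = (-1, 14, 1)
w3 = Sw2 = (-16, 96, -37)
w4 = Sw3 = (-128, 799, -473)
The requested component of w4 is -128.

-128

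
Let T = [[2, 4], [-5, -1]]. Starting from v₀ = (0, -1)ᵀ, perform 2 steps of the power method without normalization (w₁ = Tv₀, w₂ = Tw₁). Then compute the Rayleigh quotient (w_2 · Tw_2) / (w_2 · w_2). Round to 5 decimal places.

w1 = Tv₀ = (2·0 + 4·(-1); (-5)·0 + (-1)·(-1)) = (-4, 1)
w2 = Tw1 = (2·(-4) + 4·1; (-5)·(-4) + (-1)·1) = (-4, 19)
Tw2 = (68, 1)
w2·Tw2 = (-4)·68 + 19·1 = -253; w2·w2 = (-4)·(-4) + 19·19 = 377
λ ≈ -253/377 = -0.67109

-0.67109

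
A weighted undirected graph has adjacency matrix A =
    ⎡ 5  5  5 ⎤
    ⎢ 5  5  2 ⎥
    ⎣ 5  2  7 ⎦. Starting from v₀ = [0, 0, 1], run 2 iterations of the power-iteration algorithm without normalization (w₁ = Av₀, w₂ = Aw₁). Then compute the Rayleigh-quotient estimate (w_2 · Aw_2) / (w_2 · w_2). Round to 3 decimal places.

w1 = Av₀ = (5·0 + 5·0 + 5·1; 5·0 + 5·0 + 2·1; 5·0 + 2·0 + 7·1) = (5, 2, 7)
w2 = Aw1 = (5·5 + 5·2 + 5·7; 5·5 + 5·2 + 2·7; 5·5 + 2·2 + 7·7) = (70, 49, 78)
Aw2 = (985, 751, 994)
w2·Aw2 = 70·985 + 49·751 + 78·994 = 183281; w2·w2 = 70·70 + 49·49 + 78·78 = 13385
λ ≈ 183281/13385 = 13.693

13.693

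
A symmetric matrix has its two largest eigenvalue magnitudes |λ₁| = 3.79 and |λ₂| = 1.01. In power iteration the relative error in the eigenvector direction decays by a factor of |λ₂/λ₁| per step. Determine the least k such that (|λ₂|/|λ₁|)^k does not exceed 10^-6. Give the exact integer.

11

|λ₂/λ₁| = 1.01/3.79 = 0.26649
Need k ≥ ln(10^-6) / ln(0.26649) = -13.8155 / -1.3224 ≈ 10.447
Smallest integer k satisfying the bound: 11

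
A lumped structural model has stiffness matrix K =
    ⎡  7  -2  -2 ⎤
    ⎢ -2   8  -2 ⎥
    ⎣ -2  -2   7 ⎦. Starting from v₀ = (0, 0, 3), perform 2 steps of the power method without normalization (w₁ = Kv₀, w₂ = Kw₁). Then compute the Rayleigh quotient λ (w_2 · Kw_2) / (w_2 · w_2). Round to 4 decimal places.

9.1284

w1 = Kv₀ = (7·0 + (-2)·0 + (-2)·3; (-2)·0 + 8·0 + (-2)·3; (-2)·0 + (-2)·0 + 7·3) = (-6, -6, 21)
w2 = Kw1 = (7·(-6) + (-2)·(-6) + (-2)·21; (-2)·(-6) + 8·(-6) + (-2)·21; (-2)·(-6) + (-2)·(-6) + 7·21) = (-72, -78, 171)
Kw2 = (-690, -822, 1497)
w2·Kw2 = (-72)·(-690) + (-78)·(-822) + 171·1497 = 369783; w2·w2 = (-72)·(-72) + (-78)·(-78) + 171·171 = 40509
λ ≈ 369783/40509 = 9.1284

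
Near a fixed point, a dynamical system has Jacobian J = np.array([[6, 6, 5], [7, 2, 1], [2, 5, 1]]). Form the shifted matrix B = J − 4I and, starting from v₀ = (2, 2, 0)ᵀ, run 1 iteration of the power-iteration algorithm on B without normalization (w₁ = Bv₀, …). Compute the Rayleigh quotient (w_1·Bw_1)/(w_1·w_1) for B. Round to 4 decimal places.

B = J − 4I has rows (2, 6, 5); (7, -2, 1); (2, 5, -3)
w1 = Bv₀ = (2·2 + 6·2 + 5·0; 7·2 + (-2)·2 + 1·0; 2·2 + 5·2 + (-3)·0) = (16, 10, 14)
Bw1 = (162, 106, 40)
w1·Bw1 = 4212; w1·w1 = 552; μ ≈ 4212/552 = 7.6304

μ ≈ 7.6304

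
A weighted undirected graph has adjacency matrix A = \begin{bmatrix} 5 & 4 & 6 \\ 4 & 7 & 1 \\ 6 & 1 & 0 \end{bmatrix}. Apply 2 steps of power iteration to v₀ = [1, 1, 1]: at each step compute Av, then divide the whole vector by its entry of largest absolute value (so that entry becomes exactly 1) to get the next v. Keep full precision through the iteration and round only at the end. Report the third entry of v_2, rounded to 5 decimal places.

Av0 = (15.000000, 12.000000, 7.000000); divide by 15.000000 → v1 = (1.000000, 0.800000, 0.466667)
Av1 = (11.000000, 10.066667, 6.800000); divide by 11.000000 → v2 = (1.000000, 0.915152, 0.618182)
Requested entry of v2: 102/165 = 0.61818

0.61818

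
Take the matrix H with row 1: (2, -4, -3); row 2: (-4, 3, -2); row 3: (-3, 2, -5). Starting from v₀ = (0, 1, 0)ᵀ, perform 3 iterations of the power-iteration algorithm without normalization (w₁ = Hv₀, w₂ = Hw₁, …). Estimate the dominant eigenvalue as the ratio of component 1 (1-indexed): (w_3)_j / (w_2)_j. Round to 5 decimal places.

6.15385

w1 = Hv₀ = (-4, 3, 2)
w2 = Hw1 = (-26, 21, 8)
w3 = Hw2 = (-160, 151, 80)
Ratio at component: -160 / -26 = 6.15385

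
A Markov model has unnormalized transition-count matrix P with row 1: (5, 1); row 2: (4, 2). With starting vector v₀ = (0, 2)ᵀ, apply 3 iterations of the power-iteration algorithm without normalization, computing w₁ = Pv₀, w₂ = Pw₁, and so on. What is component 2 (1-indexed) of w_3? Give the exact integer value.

88

w1 = Pv₀ = (5·0 + 1·2; 4·0 + 2·2) = (2, 4)
w2 = Pw1 = (5·2 + 1·4; 4·2 + 2·4) = (14, 16)
w3 = Pw2 = (86, 88)
The requested component of w3 is 88.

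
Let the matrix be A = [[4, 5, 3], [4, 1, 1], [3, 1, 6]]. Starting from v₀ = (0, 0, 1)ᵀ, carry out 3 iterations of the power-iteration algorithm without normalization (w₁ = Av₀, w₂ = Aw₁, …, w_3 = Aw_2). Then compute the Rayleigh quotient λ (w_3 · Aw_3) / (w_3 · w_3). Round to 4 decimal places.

w1 = Av₀ = (4·0 + 5·0 + 3·1; 4·0 + 1·0 + 1·1; 3·0 + 1·0 + 6·1) = (3, 1, 6)
w2 = Aw1 = (4·3 + 5·1 + 3·6; 4·3 + 1·1 + 1·6; 3·3 + 1·1 + 6·6) = (35, 19, 46)
w3 = Aw2 = (373, 205, 400)
Aw3 = (3717, 2097, 3724)
w3·Aw3 = 373·3717 + 205·2097 + 400·3724 = 3305926; w3·w3 = 373·373 + 205·205 + 400·400 = 341154
λ ≈ 3305926/341154 = 9.6904

λ ≈ 9.6904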